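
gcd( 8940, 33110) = 10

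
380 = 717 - 337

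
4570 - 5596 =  - 1026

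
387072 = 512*756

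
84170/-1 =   -  84170 + 0/1 = - 84170.00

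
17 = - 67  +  84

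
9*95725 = 861525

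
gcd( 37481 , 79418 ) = 1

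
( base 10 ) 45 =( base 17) 2B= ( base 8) 55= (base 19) 27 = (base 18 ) 29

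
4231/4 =4231/4=1057.75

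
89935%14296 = 4159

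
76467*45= 3441015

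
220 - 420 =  - 200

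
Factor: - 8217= - 3^2*11^1*83^1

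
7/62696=7/62696 = 0.00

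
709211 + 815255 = 1524466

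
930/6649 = 930/6649 =0.14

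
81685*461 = 37656785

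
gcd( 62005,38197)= 1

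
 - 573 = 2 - 575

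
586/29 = 586/29=20.21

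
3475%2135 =1340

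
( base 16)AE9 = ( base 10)2793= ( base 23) 56A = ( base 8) 5351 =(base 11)210a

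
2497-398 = 2099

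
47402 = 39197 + 8205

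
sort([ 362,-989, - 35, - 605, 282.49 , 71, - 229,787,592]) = [  -  989,-605, - 229, - 35,71, 282.49,362, 592,  787]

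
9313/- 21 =-9313/21=- 443.48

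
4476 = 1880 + 2596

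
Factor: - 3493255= - 5^1 * 431^1* 1621^1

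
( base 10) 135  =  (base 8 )207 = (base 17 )7g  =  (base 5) 1020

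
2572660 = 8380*307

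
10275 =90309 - 80034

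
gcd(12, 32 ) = 4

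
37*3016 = 111592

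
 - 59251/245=-59251/245 = -241.84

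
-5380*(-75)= 403500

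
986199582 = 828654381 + 157545201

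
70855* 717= 50803035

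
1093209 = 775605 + 317604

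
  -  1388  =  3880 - 5268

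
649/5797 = 59/527 = 0.11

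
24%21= 3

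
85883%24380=12743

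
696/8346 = 116/1391 = 0.08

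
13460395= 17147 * 785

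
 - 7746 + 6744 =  - 1002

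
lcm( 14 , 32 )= 224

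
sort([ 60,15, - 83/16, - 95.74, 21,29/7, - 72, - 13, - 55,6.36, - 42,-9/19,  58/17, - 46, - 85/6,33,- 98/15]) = [ - 95.74,-72,  -  55, - 46,  -  42 , - 85/6, -13 , - 98/15, - 83/16, - 9/19,58/17, 29/7,  6.36,15,21 , 33, 60]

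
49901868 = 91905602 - 42003734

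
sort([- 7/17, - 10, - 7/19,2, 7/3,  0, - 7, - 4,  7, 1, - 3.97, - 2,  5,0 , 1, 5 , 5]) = [ - 10, - 7, - 4,-3.97 ,-2, - 7/17,-7/19,0, 0, 1, 1, 2,7/3, 5,  5,5, 7 ] 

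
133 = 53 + 80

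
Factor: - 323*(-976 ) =315248 = 2^4 * 17^1*19^1* 61^1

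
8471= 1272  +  7199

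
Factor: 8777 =67^1*131^1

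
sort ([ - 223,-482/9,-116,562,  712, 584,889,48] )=[ - 223, - 116, - 482/9,48,  562,584,  712,889 ] 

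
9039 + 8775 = 17814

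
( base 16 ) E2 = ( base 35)6G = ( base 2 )11100010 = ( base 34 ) 6m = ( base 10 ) 226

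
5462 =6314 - 852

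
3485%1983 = 1502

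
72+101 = 173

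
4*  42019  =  168076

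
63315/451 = 140 + 175/451 = 140.39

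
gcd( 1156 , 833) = 17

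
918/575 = 918/575= 1.60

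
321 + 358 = 679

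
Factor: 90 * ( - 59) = - 2^1*3^2 *5^1*59^1 = - 5310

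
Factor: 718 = 2^1*359^1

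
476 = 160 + 316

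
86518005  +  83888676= 170406681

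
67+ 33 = 100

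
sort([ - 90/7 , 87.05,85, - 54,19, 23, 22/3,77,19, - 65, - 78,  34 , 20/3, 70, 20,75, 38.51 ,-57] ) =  [ - 78, - 65,- 57, - 54,  -  90/7,20/3 , 22/3 , 19, 19, 20 , 23 , 34 , 38.51 , 70 , 75,77,85, 87.05 ]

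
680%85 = 0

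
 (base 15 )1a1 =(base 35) aq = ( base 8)570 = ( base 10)376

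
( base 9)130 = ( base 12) 90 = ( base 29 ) 3L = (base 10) 108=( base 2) 1101100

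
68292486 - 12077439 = 56215047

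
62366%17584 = 9614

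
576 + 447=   1023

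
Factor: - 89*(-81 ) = 3^4*89^1= 7209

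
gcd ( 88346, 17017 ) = 1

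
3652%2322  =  1330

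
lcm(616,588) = 12936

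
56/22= 28/11 = 2.55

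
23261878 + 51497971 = 74759849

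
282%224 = 58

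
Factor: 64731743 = 41^1*1578823^1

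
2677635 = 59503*45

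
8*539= 4312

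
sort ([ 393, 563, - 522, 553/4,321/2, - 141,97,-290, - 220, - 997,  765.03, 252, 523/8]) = [-997, - 522, - 290,- 220,- 141, 523/8, 97, 553/4,321/2, 252,393, 563,765.03]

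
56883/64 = 56883/64 = 888.80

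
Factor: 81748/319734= 214/837 = 2^1*3^( - 3) * 31^( - 1)*107^1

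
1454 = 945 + 509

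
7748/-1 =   -  7748+0/1 = - 7748.00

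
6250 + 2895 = 9145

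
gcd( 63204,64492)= 92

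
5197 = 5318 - 121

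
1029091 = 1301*791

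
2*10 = 20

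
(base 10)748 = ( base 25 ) 14N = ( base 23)19C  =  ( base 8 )1354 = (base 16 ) 2ec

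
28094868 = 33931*828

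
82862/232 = 41431/116= 357.16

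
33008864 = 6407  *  5152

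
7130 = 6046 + 1084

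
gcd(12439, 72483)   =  1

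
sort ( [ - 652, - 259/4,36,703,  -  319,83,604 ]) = [ - 652, - 319,  -  259/4, 36,83, 604,703] 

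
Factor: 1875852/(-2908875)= -2^2*3^2*5^( - 3)*11^1 * 1579^1*7757^( - 1) = -625284/969625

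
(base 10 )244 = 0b11110100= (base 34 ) 76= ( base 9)301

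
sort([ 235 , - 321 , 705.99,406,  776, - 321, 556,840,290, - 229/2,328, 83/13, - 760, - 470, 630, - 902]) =[ - 902, - 760,  -  470, - 321,-321, - 229/2, 83/13, 235, 290, 328, 406,556, 630,705.99 , 776,840]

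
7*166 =1162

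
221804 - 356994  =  -135190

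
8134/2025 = 4 + 34/2025 =4.02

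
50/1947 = 50/1947 = 0.03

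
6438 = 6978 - 540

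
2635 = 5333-2698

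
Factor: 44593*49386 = 2202269898 = 2^1*3^1*19^1*2347^1*8231^1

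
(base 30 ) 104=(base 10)904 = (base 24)1DG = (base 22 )1J2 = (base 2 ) 1110001000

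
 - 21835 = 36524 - 58359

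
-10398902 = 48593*( - 214)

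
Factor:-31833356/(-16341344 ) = 7958339/4085336=2^( - 3 )*107^1*127^( - 1) *4021^( - 1)*74377^1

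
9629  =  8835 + 794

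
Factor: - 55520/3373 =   -  2^5 * 5^1*347^1*3373^(-1)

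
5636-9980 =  - 4344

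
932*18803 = 17524396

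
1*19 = 19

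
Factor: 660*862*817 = 2^3*3^1 * 5^1 * 11^1*19^1*43^1*431^1 = 464807640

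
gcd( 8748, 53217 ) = 729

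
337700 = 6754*50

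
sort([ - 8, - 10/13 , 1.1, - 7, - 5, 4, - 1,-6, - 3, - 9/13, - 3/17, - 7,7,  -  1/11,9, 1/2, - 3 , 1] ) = [ - 8, - 7, - 7,-6, - 5,  -  3, - 3 , - 1, - 10/13,- 9/13, - 3/17,  -  1/11, 1/2,1,  1.1, 4, 7, 9 ]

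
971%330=311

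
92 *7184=660928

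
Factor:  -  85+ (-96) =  - 181^1   =  -  181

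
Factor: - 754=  - 2^1*13^1*29^1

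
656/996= 164/249 = 0.66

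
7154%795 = 794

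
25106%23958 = 1148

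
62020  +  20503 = 82523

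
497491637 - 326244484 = 171247153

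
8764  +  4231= 12995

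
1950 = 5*390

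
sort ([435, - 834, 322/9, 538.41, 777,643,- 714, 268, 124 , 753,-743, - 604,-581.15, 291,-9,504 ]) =[-834 , - 743 , - 714,-604, - 581.15,-9,322/9  ,  124, 268,291,435, 504,  538.41, 643,753, 777 ] 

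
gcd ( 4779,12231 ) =81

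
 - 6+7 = 1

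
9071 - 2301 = 6770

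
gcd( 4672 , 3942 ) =146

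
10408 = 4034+6374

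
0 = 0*753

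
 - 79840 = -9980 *8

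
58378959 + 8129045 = 66508004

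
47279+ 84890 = 132169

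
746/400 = 1 + 173/200 = 1.86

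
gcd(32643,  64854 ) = 27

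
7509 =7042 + 467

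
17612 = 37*476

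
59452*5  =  297260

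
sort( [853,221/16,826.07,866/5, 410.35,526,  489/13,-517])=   [ - 517, 221/16,489/13, 866/5,410.35,526,826.07,853] 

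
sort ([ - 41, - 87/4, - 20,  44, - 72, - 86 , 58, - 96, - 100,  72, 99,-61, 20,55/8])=[ - 100, - 96, - 86,-72, - 61, - 41,  -  87/4,-20,55/8, 20 , 44, 58 , 72, 99]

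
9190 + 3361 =12551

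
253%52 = 45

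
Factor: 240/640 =2^( - 3)*3^1 = 3/8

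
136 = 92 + 44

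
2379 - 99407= - 97028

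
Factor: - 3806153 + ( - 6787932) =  - 10594085 = - 5^1*1061^1*1997^1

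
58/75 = 58/75 =0.77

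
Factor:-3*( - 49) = 3^1*7^2 = 147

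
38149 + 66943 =105092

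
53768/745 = 53768/745= 72.17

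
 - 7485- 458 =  - 7943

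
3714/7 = 530+4/7 = 530.57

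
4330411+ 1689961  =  6020372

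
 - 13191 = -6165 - 7026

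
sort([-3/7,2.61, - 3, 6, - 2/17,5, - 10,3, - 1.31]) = [-10, - 3,-1.31,  -  3/7, - 2/17, 2.61,3,5, 6]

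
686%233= 220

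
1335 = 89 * 15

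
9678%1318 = 452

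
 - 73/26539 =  - 73/26539 = -0.00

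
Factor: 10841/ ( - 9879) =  - 293/267 = - 3^( - 1)*89^( - 1)*293^1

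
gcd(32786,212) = 2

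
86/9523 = 86/9523 = 0.01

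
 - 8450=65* ( -130)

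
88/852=22/213=0.10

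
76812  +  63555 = 140367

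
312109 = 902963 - 590854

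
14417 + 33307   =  47724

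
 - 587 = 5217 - 5804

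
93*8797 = 818121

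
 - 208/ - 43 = 208/43 =4.84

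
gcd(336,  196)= 28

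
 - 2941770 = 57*( - 51610)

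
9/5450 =9/5450 = 0.00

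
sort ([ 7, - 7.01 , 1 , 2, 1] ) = [ - 7.01, 1, 1, 2,  7 ] 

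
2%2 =0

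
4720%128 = 112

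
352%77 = 44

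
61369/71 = 61369/71=864.35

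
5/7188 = 5/7188=0.00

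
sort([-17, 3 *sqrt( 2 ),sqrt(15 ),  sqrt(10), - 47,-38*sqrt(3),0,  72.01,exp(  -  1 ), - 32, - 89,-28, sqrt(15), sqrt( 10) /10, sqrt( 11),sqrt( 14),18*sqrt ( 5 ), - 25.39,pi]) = [-89, -38*sqrt( 3), - 47,-32, - 28, - 25.39, -17,0,sqrt( 10 ) /10 , exp( - 1),pi,sqrt( 10 ) , sqrt( 11 ) , sqrt( 14),sqrt(15),sqrt( 15 ), 3*sqrt ( 2 ),18*sqrt( 5), 72.01]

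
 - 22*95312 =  - 2096864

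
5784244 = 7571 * 764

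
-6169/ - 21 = 293 + 16/21  =  293.76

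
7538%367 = 198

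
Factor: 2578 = 2^1  *  1289^1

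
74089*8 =592712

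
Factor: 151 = 151^1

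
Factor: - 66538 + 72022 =2^2*3^1*457^1 = 5484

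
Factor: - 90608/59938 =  - 45304/29969 = -2^3*7^1 * 23^ (-1)  *  809^1 * 1303^ ( - 1)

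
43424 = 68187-24763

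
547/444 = 1 + 103/444 = 1.23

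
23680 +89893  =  113573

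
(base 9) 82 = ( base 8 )112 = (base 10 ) 74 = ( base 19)3h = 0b1001010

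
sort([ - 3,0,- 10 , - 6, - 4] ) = [-10, - 6, - 4, - 3, 0]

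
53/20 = 53/20= 2.65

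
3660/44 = 83 + 2/11 =83.18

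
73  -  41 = 32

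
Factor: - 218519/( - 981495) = 3^(-2 )*5^( - 1 )*7^1*17^( - 1 )*19^1*31^1*53^1*1283^( - 1)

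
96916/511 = 96916/511= 189.66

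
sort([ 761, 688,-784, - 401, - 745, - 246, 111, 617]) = [ - 784, - 745, - 401, - 246 , 111, 617, 688, 761]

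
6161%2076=2009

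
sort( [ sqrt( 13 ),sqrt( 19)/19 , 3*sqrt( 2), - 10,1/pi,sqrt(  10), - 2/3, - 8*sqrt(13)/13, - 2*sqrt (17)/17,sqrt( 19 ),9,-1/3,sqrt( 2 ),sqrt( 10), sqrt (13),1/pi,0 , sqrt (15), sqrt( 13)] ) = [-10, - 8*sqrt( 13 ) /13, - 2/3 , -2*sqrt(17)/17, - 1/3,0, sqrt(19 ) /19, 1/pi,1/pi, sqrt( 2),sqrt( 10),sqrt( 10),sqrt( 13), sqrt(13),sqrt( 13),sqrt( 15 ),3*sqrt(  2), sqrt(19),9 ]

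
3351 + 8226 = 11577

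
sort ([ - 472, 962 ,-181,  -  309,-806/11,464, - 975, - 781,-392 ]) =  [  -  975, - 781,-472, - 392,-309 ,  -  181, - 806/11,  464 , 962]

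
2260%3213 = 2260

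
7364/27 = 7364/27 =272.74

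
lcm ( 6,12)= 12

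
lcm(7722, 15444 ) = 15444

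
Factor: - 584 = - 2^3*73^1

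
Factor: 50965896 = 2^3*3^1 *193^1*11003^1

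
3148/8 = 787/2 = 393.50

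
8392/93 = 90 + 22/93 = 90.24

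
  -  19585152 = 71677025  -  91262177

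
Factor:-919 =  -  919^1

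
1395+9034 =10429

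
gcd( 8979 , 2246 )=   1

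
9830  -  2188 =7642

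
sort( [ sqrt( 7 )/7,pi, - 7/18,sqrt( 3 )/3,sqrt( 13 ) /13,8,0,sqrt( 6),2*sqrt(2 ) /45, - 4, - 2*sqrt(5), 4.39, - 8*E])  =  [ - 8*E, - 2*sqrt( 5 ),-4, - 7/18, 0, 2 * sqrt(2)/45,sqrt ( 13 )/13,sqrt(7)/7, sqrt (3)/3, sqrt( 6 ),pi,4.39, 8] 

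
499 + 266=765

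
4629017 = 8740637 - 4111620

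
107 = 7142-7035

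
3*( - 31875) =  - 95625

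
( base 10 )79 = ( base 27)2p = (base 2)1001111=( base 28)2N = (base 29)2L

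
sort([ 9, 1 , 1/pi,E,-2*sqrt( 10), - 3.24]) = [  -  2*sqrt( 10), - 3.24,  1/pi,1,E,9]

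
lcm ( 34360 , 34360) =34360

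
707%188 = 143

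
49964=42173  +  7791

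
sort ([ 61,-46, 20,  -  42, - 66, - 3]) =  [ - 66, - 46, - 42, - 3,20, 61 ] 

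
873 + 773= 1646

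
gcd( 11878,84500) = 2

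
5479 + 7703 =13182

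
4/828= 1/207 = 0.00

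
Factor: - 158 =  - 2^1*79^1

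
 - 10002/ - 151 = 66 + 36/151 = 66.24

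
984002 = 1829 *538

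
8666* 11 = 95326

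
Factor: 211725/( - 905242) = -225/962 = -2^( - 1)*3^2*5^2*13^( - 1) * 37^( - 1)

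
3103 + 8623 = 11726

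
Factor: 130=2^1* 5^1*13^1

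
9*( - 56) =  - 504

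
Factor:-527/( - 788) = 2^( - 2) * 17^1*31^1 * 197^( - 1 ) 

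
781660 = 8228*95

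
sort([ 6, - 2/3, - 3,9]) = [-3, - 2/3, 6,9]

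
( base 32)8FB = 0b10000111101011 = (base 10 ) 8683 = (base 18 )18E7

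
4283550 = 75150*57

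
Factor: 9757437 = 3^1*107^1*113^1 * 269^1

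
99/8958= 33/2986 = 0.01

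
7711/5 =7711/5  =  1542.20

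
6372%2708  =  956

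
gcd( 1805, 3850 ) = 5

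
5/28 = 5/28 = 0.18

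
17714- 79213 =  -61499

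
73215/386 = 73215/386 = 189.68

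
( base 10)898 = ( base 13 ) 541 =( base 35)PN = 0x382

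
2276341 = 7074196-4797855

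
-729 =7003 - 7732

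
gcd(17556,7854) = 462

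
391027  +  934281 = 1325308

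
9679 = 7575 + 2104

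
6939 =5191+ 1748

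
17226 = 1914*9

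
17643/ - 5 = -3529 + 2/5= - 3528.60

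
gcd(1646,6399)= 1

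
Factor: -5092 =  - 2^2*19^1*67^1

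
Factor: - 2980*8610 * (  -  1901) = 2^3 * 3^1*5^2 * 7^1  *  41^1*149^1*1901^1 = 48775477800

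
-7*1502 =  - 10514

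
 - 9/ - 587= 9/587= 0.02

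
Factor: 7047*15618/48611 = 2^1*3^6 * 19^1 * 29^1* 137^1*48611^( - 1) = 110060046/48611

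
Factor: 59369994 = 2^1*3^2*953^1*3461^1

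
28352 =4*7088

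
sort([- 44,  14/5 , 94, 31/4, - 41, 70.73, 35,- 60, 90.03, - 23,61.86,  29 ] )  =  [ - 60 ,  -  44 , - 41,  -  23, 14/5,31/4, 29,35, 61.86, 70.73,90.03, 94]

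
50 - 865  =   - 815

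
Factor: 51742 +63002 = 114744 = 2^3*3^1*7^1*683^1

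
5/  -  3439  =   - 1 + 3434/3439 = - 0.00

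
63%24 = 15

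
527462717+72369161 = 599831878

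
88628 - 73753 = 14875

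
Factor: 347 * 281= 97507  =  281^1*347^1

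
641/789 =641/789 = 0.81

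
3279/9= 364 + 1/3 =364.33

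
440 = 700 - 260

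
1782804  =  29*61476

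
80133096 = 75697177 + 4435919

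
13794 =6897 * 2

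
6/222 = 1/37 = 0.03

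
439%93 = 67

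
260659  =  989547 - 728888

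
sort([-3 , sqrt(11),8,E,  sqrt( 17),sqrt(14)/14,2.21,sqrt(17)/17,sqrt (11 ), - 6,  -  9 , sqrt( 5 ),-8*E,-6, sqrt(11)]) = [ -8*E,-9, - 6, - 6, - 3,sqrt(17)/17,sqrt (14)/14,2.21,sqrt( 5) , E, sqrt( 11) , sqrt( 11),sqrt( 11 ),sqrt (17),8 ]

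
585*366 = 214110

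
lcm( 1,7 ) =7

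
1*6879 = 6879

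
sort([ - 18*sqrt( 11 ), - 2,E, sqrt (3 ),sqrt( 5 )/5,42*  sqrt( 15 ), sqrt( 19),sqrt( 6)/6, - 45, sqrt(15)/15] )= [ - 18*sqrt(11), - 45, - 2,sqrt( 15)/15, sqrt( 6)/6,sqrt( 5)/5,sqrt(3),E, sqrt( 19 ), 42*sqrt ( 15) ] 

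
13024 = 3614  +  9410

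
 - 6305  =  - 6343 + 38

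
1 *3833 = 3833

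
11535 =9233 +2302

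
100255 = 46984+53271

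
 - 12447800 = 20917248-33365048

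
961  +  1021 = 1982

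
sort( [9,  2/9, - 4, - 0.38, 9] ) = [ - 4, - 0.38, 2/9,9,  9 ] 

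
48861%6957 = 162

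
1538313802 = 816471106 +721842696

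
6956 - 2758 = 4198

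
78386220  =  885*88572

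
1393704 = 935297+458407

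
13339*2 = 26678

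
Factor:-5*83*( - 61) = 5^1 * 61^1*83^1 = 25315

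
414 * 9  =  3726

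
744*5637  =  4193928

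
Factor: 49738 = 2^1*13^1*1913^1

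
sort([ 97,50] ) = [ 50 , 97 ]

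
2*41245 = 82490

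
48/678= 8/113 = 0.07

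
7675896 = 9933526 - 2257630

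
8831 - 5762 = 3069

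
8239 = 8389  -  150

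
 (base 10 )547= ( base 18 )1c7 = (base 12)397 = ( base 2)1000100011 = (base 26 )l1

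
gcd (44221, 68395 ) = 1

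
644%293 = 58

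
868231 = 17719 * 49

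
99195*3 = 297585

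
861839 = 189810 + 672029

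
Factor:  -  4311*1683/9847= - 3^4*11^1*17^1*43^(- 1 )*229^(- 1 )*479^1 = -  7255413/9847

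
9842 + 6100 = 15942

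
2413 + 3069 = 5482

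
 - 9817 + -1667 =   -  11484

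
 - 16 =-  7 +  - 9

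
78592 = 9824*8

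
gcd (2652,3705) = 39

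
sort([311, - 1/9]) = [ - 1/9 , 311 ] 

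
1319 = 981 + 338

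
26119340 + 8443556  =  34562896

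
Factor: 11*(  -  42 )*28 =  - 12936 = -2^3* 3^1*7^2*11^1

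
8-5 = 3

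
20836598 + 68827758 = 89664356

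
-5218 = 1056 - 6274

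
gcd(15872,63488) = 15872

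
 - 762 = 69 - 831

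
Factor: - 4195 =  - 5^1 *839^1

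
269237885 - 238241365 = 30996520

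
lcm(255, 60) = 1020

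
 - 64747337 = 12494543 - 77241880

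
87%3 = 0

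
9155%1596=1175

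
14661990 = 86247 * 170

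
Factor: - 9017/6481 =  - 71^1*127^1*6481^( - 1 )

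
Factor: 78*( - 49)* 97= - 2^1*3^1* 7^2 * 13^1*97^1 = - 370734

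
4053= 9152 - 5099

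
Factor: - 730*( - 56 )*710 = 29024800 = 2^5*5^2*7^1*71^1*73^1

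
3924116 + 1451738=5375854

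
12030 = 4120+7910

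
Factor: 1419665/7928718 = 2^( - 1)*3^( - 1)*5^1*7^ ( - 1)*13^1*21841^1*188779^ ( - 1) 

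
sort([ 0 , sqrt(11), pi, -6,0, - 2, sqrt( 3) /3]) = [ - 6, - 2, 0, 0,sqrt(3)/3 , pi,  sqrt( 11)] 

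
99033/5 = 99033/5= 19806.60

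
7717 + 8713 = 16430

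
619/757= 619/757 = 0.82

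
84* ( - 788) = -66192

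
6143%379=79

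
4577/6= 762 + 5/6=762.83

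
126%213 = 126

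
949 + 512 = 1461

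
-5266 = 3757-9023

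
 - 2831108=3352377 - 6183485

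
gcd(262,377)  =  1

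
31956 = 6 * 5326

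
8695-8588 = 107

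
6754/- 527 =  - 6754/527 =- 12.82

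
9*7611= 68499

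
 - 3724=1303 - 5027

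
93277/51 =93277/51 = 1828.96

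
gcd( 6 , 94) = 2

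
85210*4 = 340840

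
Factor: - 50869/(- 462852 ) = 2^( - 2 )*3^( - 2)*7^1  *  13^1*23^( - 1) = 91/828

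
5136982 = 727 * 7066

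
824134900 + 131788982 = 955923882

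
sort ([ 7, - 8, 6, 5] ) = [ - 8, 5,6, 7] 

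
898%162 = 88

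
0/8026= 0 = 0.00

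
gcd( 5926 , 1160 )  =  2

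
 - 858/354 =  - 3 + 34/59 = - 2.42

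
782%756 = 26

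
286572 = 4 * 71643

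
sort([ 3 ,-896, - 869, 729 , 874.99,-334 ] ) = [- 896, - 869, - 334, 3,729 , 874.99 ]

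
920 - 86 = 834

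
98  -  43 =55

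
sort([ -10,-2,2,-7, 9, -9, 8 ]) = [-10, - 9, - 7,-2,2, 8,9 ] 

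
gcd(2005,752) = 1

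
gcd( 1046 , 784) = 2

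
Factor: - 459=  - 3^3*17^1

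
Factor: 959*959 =919681 = 7^2*137^2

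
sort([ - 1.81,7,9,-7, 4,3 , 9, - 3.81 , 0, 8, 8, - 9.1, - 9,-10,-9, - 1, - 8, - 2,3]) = [ - 10,-9.1, - 9, - 9, - 8,  -  7, - 3.81,  -  2, - 1.81,-1, 0,3, 3, 4, 7,  8 , 8, 9,  9]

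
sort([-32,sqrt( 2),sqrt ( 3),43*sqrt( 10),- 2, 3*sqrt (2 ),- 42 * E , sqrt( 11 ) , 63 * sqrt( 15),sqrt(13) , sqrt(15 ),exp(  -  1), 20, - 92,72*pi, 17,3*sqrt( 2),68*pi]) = [ - 42 * E, - 92, - 32, - 2,exp(-1 ),sqrt( 2 ),sqrt( 3 ), sqrt( 11 ), sqrt(13),  sqrt( 15),3*sqrt( 2), 3*sqrt( 2 ), 17,20,43 * sqrt( 10), 68*pi , 72* pi,63*sqrt( 15 )]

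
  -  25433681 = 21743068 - 47176749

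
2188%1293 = 895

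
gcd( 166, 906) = 2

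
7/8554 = 1/1222 = 0.00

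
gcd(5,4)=1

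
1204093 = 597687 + 606406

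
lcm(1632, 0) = 0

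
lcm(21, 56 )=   168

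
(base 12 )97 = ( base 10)115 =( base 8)163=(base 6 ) 311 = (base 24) 4j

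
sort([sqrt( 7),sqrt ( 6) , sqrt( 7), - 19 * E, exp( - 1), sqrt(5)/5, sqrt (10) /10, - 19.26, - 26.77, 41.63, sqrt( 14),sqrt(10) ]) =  [ - 19*E,-26.77, - 19.26, sqrt( 10 )/10 , exp( - 1),sqrt(5)/5, sqrt (6 ), sqrt( 7), sqrt(7),sqrt( 10), sqrt ( 14) , 41.63]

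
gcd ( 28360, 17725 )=3545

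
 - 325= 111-436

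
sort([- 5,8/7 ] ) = [ - 5,8/7]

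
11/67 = 11/67 =0.16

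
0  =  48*0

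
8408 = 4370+4038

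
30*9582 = 287460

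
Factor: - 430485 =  - 3^1 * 5^1*11^1 * 2609^1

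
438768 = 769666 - 330898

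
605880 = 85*7128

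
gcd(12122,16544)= 22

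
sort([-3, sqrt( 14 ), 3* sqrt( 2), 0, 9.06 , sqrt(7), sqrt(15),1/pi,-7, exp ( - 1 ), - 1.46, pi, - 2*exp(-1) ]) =[ - 7, - 3, - 1.46,-2*exp(  -  1),0, 1/pi,exp( - 1),sqrt(  7 ),pi, sqrt( 14), sqrt(15), 3*sqrt(2),  9.06 ] 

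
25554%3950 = 1854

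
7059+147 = 7206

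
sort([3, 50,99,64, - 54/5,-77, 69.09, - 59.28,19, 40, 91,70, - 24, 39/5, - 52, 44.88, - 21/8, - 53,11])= [ - 77, - 59.28, - 53, - 52,-24, - 54/5,  -  21/8,3,39/5,11,19,40, 44.88,  50,64,69.09, 70,  91,99]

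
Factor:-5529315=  -3^1* 5^1 * 11^1 * 23^1*31^1*47^1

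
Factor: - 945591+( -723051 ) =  - 1668642 = - 2^1*3^1*71^1 * 3917^1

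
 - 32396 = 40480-72876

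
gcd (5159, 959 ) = 7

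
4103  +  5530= 9633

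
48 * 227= 10896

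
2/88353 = 2/88353 = 0.00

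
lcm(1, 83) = 83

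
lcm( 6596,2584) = 250648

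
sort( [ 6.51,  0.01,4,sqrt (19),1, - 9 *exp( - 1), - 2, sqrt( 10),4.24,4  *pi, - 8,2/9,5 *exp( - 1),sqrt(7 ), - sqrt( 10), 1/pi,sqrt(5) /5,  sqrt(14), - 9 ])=[ - 9, - 8,-9 * exp ( - 1), - sqrt( 10), - 2,0.01,  2/9,1/pi , sqrt (5 ) /5,1,5 *exp( - 1), sqrt( 7), sqrt(10 ),  sqrt(14),4,4.24,  sqrt( 19),6.51,4*pi] 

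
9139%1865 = 1679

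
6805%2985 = 835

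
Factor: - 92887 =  -29^1  *3203^1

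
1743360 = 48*36320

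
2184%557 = 513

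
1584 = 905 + 679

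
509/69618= 509/69618 =0.01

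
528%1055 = 528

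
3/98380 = 3/98380 = 0.00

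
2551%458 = 261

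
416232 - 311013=105219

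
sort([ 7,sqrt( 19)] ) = [ sqrt( 19), 7 ]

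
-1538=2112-3650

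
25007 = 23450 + 1557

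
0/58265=0 = 0.00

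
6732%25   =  7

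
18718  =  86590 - 67872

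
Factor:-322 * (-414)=133308=2^2*3^2*7^1 * 23^2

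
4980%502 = 462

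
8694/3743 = 2 + 1208/3743 =2.32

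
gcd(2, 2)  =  2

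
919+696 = 1615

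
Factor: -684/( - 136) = 2^(-1 )*3^2*17^( - 1)*19^1 = 171/34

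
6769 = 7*967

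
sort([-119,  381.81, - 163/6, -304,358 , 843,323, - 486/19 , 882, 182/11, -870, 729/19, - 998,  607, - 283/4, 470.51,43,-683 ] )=[ - 998, - 870, - 683 , - 304, - 119, -283/4, - 163/6, - 486/19, 182/11,729/19,43 , 323, 358, 381.81,470.51, 607, 843, 882 ]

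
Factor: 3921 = 3^1*1307^1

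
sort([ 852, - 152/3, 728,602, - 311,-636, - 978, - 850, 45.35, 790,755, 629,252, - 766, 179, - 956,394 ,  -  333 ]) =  [  -  978, - 956,-850, - 766 ,-636, - 333, - 311, - 152/3,45.35,179,  252, 394,602, 629,728, 755, 790,852 ] 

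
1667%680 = 307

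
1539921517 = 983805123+556116394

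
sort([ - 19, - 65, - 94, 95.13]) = [ - 94, - 65, - 19,95.13] 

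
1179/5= 235 + 4/5 =235.80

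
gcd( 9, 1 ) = 1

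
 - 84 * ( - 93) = 7812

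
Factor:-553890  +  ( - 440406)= - 2^3*3^1*17^1*2437^1 = - 994296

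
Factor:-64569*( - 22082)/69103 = 2^1*3^1*19^( - 1)*61^1*181^1*3637^(-1 )*21523^1 = 1425812658/69103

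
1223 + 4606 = 5829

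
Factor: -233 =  - 233^1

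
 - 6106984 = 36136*( - 169 ) 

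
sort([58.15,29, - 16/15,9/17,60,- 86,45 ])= [ - 86, - 16/15,  9/17,29,45,58.15,60]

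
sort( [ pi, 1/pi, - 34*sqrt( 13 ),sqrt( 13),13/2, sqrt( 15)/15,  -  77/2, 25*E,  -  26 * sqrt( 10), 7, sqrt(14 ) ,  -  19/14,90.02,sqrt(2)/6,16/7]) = [ - 34*sqrt( 13) ,-26*sqrt( 10), - 77/2, - 19/14, sqrt(2 ) /6,sqrt( 15 )/15,  1/pi, 16/7, pi, sqrt( 13 ),  sqrt( 14 ),  13/2,  7,25*E,90.02]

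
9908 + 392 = 10300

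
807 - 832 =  - 25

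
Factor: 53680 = 2^4*5^1*11^1*61^1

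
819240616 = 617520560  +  201720056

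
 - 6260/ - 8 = 1565/2=782.50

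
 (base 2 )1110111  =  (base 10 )119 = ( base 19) 65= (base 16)77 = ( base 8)167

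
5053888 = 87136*58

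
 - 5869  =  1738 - 7607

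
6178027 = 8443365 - 2265338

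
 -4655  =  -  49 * 95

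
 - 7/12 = - 1+5/12 = - 0.58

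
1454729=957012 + 497717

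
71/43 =71/43 = 1.65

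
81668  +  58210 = 139878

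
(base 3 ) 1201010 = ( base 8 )2335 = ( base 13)74A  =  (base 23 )283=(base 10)1245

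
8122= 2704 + 5418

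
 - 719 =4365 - 5084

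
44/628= 11/157 = 0.07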